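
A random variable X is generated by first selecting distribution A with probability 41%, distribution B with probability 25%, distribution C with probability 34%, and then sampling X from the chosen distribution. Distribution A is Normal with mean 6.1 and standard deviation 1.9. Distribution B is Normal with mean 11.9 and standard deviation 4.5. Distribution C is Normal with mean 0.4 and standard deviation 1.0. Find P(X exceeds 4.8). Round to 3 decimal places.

Conditional on each component, P(X > 4.8): A: 0.753079; B: 0.942692; C: 5.41254e-06.
By total probability, P(X > 4.8) = 0.41·0.753079 + 0.25·0.942692 + 0.34·5.41254e-06 = 0.544437.

0.544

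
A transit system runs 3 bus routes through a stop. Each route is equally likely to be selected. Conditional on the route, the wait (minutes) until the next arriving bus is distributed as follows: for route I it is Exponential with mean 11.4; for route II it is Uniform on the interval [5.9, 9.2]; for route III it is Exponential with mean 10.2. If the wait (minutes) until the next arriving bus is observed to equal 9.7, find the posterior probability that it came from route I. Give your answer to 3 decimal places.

0.497

Likelihoods f(9.7 | ·): I: 0.0374597; II: 0; III: 0.0378786.
Posterior ∝ prior × likelihood. Numerator for I: 0.333333·0.0374597 = 0.0124866.
Normalizing constant: 0.333333·0.0374597 + 0.333333·0 + 0.333333·0.0378786 = 0.0251128.
P(I | observation) = 0.0124866 / 0.0251128 = 0.497219.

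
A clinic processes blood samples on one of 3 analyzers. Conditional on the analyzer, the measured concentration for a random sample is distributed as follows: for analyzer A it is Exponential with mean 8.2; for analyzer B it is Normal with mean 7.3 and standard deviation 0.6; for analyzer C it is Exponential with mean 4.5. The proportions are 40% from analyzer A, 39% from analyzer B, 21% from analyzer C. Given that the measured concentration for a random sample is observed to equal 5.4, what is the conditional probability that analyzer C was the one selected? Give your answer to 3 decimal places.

Likelihoods f(5.4 | ·): A: 0.063123; B: 0.00441829; C: 0.066932.
Posterior ∝ prior × likelihood. Numerator for C: 0.21·0.066932 = 0.0140557.
Normalizing constant: 0.4·0.063123 + 0.39·0.00441829 + 0.21·0.066932 = 0.041028.
P(C | observation) = 0.0140557 / 0.041028 = 0.342588.

0.343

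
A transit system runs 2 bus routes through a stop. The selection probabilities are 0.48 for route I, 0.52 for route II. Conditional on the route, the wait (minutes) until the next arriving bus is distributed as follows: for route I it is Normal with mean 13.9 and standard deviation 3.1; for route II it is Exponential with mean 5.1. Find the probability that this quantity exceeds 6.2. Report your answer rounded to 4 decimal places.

Conditional on each route, P(X > 6.2): I: 0.993502; II: 0.296506.
By total probability, P(X > 6.2) = 0.48·0.993502 + 0.52·0.296506 = 0.631064.

0.6311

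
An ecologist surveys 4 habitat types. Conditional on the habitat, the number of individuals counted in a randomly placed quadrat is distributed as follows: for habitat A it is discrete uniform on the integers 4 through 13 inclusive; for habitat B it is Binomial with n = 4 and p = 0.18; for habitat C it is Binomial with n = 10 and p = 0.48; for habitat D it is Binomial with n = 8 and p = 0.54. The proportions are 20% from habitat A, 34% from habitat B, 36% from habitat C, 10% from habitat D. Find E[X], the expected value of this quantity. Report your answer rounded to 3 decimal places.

4.105

Component means — A: 8.5; B: 0.72; C: 4.8; D: 4.32.
E[X] = 0.2·8.5 + 0.34·0.72 + 0.36·4.8 + 0.1·4.32 = 4.1048.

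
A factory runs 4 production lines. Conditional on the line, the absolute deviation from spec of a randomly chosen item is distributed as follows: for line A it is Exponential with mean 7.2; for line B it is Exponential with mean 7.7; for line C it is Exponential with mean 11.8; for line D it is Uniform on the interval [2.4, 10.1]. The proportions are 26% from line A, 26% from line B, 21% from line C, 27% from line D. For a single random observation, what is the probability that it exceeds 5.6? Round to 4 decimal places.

Conditional on each line, P(X > 5.6): A: 0.459426; B: 0.483225; C: 0.622149; D: 0.584416.
By total probability, P(X > 5.6) = 0.26·0.459426 + 0.26·0.483225 + 0.21·0.622149 + 0.27·0.584416 = 0.533533.

0.5335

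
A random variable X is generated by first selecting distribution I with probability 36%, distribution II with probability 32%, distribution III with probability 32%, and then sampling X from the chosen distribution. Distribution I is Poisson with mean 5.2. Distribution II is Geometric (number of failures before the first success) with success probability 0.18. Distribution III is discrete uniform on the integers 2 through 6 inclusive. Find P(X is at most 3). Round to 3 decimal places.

Conditional on each component, P(X ≤ 3): I: 0.238065; II: 0.547878; III: 0.4.
By total probability, P(X ≤ 3) = 0.36·0.238065 + 0.32·0.547878 + 0.32·0.4 = 0.389025.

0.389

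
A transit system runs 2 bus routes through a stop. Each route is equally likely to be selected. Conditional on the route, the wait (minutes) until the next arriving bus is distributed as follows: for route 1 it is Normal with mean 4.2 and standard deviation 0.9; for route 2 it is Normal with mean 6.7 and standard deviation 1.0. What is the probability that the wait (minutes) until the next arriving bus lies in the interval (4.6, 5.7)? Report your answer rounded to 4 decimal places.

0.2107

Conditional on each route, P(4.6 < X < 5.7): 1: 0.28057; 2: 0.140791.
By total probability, P(4.6 < X < 5.7) = 0.5·0.28057 + 0.5·0.140791 = 0.210681.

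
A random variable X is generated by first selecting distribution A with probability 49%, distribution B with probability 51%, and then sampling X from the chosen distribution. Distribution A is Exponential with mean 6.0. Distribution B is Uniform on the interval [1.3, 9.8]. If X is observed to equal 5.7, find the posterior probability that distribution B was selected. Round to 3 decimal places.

Likelihoods f(5.7 | ·): A: 0.0644568; B: 0.117647.
Posterior ∝ prior × likelihood. Numerator for B: 0.51·0.117647 = 0.06.
Normalizing constant: 0.49·0.0644568 + 0.51·0.117647 = 0.0915839.
P(B | observation) = 0.06 / 0.0915839 = 0.655137.

0.655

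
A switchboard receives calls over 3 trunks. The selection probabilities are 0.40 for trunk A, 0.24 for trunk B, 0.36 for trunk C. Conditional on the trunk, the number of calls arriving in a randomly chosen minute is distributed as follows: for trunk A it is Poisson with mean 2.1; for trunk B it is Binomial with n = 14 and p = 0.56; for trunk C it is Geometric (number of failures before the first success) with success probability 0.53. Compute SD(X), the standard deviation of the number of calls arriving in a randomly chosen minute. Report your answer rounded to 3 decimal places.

Per component, A: μ=2.1, E[X²]=6.51; B: μ=7.84, E[X²]=64.9152; C: μ=0.886792, E[X²]=2.45959.
E[X] = 0.4·2.1 + 0.24·7.84 + 0.36·0.886792 = 3.04085.
E[X²] = 0.4·6.51 + 0.24·64.9152 + 0.36·2.45959 = 19.0691.
Var(X) = E[X²] − (E[X])² = 19.0691 − 9.24674 = 9.82236.
SD(X) = √9.82236 = 3.13406.

3.134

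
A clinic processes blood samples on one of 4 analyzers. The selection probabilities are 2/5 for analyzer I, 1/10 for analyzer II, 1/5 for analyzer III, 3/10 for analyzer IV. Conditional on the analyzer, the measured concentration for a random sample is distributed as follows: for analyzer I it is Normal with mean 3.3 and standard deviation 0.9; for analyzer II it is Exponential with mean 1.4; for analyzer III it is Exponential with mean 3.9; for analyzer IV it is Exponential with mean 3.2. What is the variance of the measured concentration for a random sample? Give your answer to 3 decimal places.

7.060

Per component, I: μ=3.3, E[X²]=11.7; II: μ=1.4, E[X²]=3.92; III: μ=3.9, E[X²]=30.42; IV: μ=3.2, E[X²]=20.48.
E[X] = 0.4·3.3 + 0.1·1.4 + 0.2·3.9 + 0.3·3.2 = 3.2.
E[X²] = 0.4·11.7 + 0.1·3.92 + 0.2·30.42 + 0.3·20.48 = 17.3.
Var(X) = E[X²] − (E[X])² = 17.3 − 10.24 = 7.06.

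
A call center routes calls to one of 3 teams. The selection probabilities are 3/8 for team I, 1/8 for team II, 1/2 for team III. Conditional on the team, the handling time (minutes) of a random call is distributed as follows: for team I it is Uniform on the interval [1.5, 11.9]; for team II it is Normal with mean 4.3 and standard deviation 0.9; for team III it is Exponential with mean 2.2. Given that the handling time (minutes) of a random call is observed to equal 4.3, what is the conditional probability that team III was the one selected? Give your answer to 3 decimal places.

0.260

Likelihoods f(4.3 | ·): I: 0.0961538; II: 0.443269; III: 0.0643767.
Posterior ∝ prior × likelihood. Numerator for III: 0.5·0.0643767 = 0.0321884.
Normalizing constant: 0.375·0.0961538 + 0.125·0.443269 + 0.5·0.0643767 = 0.123655.
P(III | observation) = 0.0321884 / 0.123655 = 0.260308.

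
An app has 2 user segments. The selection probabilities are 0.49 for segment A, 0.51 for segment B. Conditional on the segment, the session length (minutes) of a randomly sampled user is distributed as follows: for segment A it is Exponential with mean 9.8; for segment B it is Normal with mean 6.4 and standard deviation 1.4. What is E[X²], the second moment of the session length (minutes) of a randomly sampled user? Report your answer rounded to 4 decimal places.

For each component E[X²] = Var + (mean)², giving A: 192.08; B: 42.92.
Overall E[X²] = 0.49·192.08 + 0.51·42.92 = 116.008.

116.0084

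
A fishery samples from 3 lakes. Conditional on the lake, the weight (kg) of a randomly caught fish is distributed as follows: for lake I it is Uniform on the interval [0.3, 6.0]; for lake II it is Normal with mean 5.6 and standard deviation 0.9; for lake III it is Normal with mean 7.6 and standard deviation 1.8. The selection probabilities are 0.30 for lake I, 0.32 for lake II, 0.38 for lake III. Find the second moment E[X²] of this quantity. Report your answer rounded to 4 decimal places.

For each component E[X²] = Var + (mean)², giving I: 12.63; II: 32.17; III: 61.
Overall E[X²] = 0.3·12.63 + 0.32·32.17 + 0.38·61 = 37.2634.

37.2634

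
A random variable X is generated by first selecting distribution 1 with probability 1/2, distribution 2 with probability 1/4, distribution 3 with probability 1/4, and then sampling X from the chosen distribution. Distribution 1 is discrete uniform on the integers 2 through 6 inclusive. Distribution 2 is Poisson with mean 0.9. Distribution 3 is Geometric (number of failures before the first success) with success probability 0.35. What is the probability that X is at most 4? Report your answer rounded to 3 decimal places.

Conditional on each component, P(X ≤ 4): 1: 0.6; 2: 0.997656; 3: 0.883971.
By total probability, P(X ≤ 4) = 0.5·0.6 + 0.25·0.997656 + 0.25·0.883971 = 0.770407.

0.770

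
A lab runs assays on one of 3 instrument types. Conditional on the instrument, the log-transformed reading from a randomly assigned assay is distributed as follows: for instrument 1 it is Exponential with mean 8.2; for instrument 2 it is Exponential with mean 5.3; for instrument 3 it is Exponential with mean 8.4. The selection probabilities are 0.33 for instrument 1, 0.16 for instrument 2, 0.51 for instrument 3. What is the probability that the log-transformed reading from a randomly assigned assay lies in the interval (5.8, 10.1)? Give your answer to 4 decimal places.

0.1986

Conditional on each instrument, P(5.8 < X < 10.1): 1: 0.201171; 2: 0.186036; 3: 0.200859.
By total probability, P(5.8 < X < 10.1) = 0.33·0.201171 + 0.16·0.186036 + 0.51·0.200859 = 0.198591.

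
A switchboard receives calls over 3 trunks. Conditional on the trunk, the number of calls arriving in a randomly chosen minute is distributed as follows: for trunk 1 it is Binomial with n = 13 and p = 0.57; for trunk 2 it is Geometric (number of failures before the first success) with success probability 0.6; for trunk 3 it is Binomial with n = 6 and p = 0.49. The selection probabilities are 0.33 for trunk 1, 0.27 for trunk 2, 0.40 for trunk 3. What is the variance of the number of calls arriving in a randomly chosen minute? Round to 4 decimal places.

9.1985

Per component, 1: μ=7.41, E[X²]=58.0944; 2: μ=0.666667, E[X²]=1.55556; 3: μ=2.94, E[X²]=10.143.
E[X] = 0.33·7.41 + 0.27·0.666667 + 0.4·2.94 = 3.8013.
E[X²] = 0.33·58.0944 + 0.27·1.55556 + 0.4·10.143 = 23.6484.
Var(X) = E[X²] − (E[X])² = 23.6484 − 14.4499 = 9.19847.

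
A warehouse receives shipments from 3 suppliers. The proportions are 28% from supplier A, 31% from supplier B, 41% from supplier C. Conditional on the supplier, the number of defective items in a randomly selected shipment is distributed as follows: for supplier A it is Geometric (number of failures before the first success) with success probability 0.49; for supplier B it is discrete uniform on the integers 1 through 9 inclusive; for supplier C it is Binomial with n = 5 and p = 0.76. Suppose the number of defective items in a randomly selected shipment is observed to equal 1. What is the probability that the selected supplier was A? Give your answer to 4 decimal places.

Likelihoods P(X=1 | ·): A: 0.2499; B: 0.111111; C: 0.0126075.
Posterior ∝ prior × likelihood. Numerator for A: 0.28·0.2499 = 0.069972.
Normalizing constant: 0.28·0.2499 + 0.31·0.111111 + 0.41·0.0126075 = 0.109586.
P(A | observation) = 0.069972 / 0.109586 = 0.638515.

0.6385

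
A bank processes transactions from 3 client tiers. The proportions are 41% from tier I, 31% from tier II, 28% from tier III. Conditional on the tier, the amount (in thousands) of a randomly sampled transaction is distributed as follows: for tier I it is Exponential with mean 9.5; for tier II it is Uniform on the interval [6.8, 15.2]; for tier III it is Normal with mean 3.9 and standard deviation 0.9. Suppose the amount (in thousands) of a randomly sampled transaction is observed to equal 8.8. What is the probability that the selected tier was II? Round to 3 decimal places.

0.683

Likelihoods f(8.8 | ·): I: 0.0416853; II: 0.119048; III: 1.62179e-07.
Posterior ∝ prior × likelihood. Numerator for II: 0.31·0.119048 = 0.0369048.
Normalizing constant: 0.41·0.0416853 + 0.31·0.119048 + 0.28·1.62179e-07 = 0.0539958.
P(II | observation) = 0.0369048 / 0.0539958 = 0.683475.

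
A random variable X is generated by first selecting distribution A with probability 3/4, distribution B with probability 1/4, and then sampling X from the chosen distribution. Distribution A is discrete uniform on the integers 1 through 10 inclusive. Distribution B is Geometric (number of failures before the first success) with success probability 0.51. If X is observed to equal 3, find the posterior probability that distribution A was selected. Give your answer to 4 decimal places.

Likelihoods P(X=3 | ·): A: 0.1; B: 0.060001.
Posterior ∝ prior × likelihood. Numerator for A: 0.75·0.1 = 0.075.
Normalizing constant: 0.75·0.1 + 0.25·0.060001 = 0.0900002.
P(A | observation) = 0.075 / 0.0900002 = 0.833331.

0.8333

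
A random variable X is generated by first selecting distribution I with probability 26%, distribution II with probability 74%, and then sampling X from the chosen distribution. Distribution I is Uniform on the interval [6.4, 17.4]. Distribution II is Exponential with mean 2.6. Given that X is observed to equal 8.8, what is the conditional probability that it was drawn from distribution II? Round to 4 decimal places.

0.2898

Likelihoods f(8.8 | ·): I: 0.0909091; II: 0.0130349.
Posterior ∝ prior × likelihood. Numerator for II: 0.74·0.0130349 = 0.00964581.
Normalizing constant: 0.26·0.0909091 + 0.74·0.0130349 = 0.0332822.
P(II | observation) = 0.00964581 / 0.0332822 = 0.289819.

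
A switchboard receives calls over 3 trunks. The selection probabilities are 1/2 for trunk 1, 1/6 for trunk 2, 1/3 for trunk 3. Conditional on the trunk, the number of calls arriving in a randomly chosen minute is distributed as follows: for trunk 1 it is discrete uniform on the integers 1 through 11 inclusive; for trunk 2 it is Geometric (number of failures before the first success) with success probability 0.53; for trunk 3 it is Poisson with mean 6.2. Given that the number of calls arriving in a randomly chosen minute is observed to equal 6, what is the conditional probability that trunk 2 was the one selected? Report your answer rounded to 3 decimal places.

Likelihoods P(X=6 | ·): 1: 0.0909091; 2: 0.00571298; 3: 0.1601.
Posterior ∝ prior × likelihood. Numerator for 2: 0.166667·0.00571298 = 0.000952164.
Normalizing constant: 0.5·0.0909091 + 0.166667·0.00571298 + 0.333333·0.1601 = 0.0997734.
P(2 | observation) = 0.000952164 / 0.0997734 = 0.00954326.

0.010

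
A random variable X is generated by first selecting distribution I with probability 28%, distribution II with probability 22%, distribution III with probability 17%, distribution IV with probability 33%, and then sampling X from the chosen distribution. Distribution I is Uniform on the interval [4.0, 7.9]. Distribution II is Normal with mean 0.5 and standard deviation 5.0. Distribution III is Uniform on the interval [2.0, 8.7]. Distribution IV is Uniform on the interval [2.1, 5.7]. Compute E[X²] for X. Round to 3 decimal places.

For each component E[X²] = Var + (mean)², giving I: 36.67; II: 25.25; III: 32.3633; IV: 16.29.
Overall E[X²] = 0.28·36.67 + 0.22·25.25 + 0.17·32.3633 + 0.33·16.29 = 26.7001.

26.700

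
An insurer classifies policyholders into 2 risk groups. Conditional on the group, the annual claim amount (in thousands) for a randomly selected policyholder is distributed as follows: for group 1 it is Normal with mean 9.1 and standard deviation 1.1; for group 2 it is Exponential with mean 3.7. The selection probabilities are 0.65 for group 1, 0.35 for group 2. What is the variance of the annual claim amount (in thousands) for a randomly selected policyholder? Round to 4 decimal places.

Per component, 1: μ=9.1, E[X²]=84.02; 2: μ=3.7, E[X²]=27.38.
E[X] = 0.65·9.1 + 0.35·3.7 = 7.21.
E[X²] = 0.65·84.02 + 0.35·27.38 = 64.196.
Var(X) = E[X²] − (E[X])² = 64.196 − 51.9841 = 12.2119.

12.2119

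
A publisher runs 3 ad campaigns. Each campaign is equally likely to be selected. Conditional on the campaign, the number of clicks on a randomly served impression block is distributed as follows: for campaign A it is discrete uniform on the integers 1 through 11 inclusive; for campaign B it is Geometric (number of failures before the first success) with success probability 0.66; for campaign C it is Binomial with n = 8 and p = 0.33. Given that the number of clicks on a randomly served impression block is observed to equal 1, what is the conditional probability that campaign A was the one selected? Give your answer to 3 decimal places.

Likelihoods P(X=1 | ·): A: 0.0909091; B: 0.2244; C: 0.160003.
Posterior ∝ prior × likelihood. Numerator for A: 0.333333·0.0909091 = 0.030303.
Normalizing constant: 0.333333·0.0909091 + 0.333333·0.2244 + 0.333333·0.160003 = 0.158437.
P(A | observation) = 0.030303 / 0.158437 = 0.191262.

0.191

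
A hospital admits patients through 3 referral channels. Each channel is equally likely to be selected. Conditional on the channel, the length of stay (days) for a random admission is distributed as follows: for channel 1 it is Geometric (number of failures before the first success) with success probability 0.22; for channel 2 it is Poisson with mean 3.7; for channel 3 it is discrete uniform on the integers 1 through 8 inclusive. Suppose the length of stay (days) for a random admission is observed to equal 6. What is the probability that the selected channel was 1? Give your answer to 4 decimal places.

Likelihoods P(X=6 | ·): 1: 0.0495439; 2: 0.0881025; 3: 0.125.
Posterior ∝ prior × likelihood. Numerator for 1: 0.333333·0.0495439 = 0.0165146.
Normalizing constant: 0.333333·0.0495439 + 0.333333·0.0881025 + 0.333333·0.125 = 0.0875488.
P(1 | observation) = 0.0165146 / 0.0875488 = 0.188633.

0.1886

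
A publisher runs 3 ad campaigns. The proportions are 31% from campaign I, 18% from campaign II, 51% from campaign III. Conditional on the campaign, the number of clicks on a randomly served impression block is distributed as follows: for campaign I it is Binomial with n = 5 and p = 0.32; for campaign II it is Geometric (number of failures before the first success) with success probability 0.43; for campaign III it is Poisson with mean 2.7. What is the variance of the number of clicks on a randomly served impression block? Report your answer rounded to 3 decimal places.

Per component, I: μ=1.6, E[X²]=3.648; II: μ=1.32558, E[X²]=4.83991; III: μ=2.7, E[X²]=9.99.
E[X] = 0.31·1.6 + 0.18·1.32558 + 0.51·2.7 = 2.1116.
E[X²] = 0.31·3.648 + 0.18·4.83991 + 0.51·9.99 = 7.09696.
Var(X) = E[X²] − (E[X])² = 7.09696 − 4.45887 = 2.63809.

2.638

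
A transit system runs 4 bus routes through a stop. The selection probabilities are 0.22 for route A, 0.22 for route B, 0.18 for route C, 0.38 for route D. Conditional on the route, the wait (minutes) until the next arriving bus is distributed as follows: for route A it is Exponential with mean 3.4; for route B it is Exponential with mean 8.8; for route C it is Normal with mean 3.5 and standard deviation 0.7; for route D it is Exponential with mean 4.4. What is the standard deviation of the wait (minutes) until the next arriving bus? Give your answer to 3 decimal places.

Per component, A: μ=3.4, E[X²]=23.12; B: μ=8.8, E[X²]=154.88; C: μ=3.5, E[X²]=12.74; D: μ=4.4, E[X²]=38.72.
E[X] = 0.22·3.4 + 0.22·8.8 + 0.18·3.5 + 0.38·4.4 = 4.986.
E[X²] = 0.22·23.12 + 0.22·154.88 + 0.18·12.74 + 0.38·38.72 = 56.1668.
Var(X) = E[X²] − (E[X])² = 56.1668 − 24.8602 = 31.3066.
SD(X) = √31.3066 = 5.59523.

5.595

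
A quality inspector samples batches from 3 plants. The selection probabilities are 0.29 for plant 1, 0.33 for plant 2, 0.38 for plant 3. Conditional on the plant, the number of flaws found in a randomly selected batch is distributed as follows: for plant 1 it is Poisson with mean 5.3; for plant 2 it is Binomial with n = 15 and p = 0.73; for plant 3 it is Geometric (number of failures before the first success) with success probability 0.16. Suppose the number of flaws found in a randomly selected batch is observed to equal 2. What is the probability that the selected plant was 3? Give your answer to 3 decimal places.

Likelihoods P(X=2 | ·): 1: 0.0701069; 2: 2.26759e-06; 3: 0.112896.
Posterior ∝ prior × likelihood. Numerator for 3: 0.38·0.112896 = 0.0429005.
Normalizing constant: 0.29·0.0701069 + 0.33·2.26759e-06 + 0.38·0.112896 = 0.0632322.
P(3 | observation) = 0.0429005 / 0.0632322 = 0.678459.

0.678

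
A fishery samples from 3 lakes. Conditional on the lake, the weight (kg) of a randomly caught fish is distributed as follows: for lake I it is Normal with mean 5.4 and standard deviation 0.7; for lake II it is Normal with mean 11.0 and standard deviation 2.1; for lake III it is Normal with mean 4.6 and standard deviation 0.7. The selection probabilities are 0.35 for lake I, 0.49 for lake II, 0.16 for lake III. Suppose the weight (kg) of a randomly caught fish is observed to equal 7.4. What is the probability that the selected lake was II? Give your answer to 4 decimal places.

Likelihoods f(7.4 | ·): I: 0.00962014; II: 0.0437063; III: 0.000191186.
Posterior ∝ prior × likelihood. Numerator for II: 0.49·0.0437063 = 0.0214161.
Normalizing constant: 0.35·0.00962014 + 0.49·0.0437063 + 0.16·0.000191186 = 0.0248137.
P(II | observation) = 0.0214161 / 0.0248137 = 0.863074.

0.8631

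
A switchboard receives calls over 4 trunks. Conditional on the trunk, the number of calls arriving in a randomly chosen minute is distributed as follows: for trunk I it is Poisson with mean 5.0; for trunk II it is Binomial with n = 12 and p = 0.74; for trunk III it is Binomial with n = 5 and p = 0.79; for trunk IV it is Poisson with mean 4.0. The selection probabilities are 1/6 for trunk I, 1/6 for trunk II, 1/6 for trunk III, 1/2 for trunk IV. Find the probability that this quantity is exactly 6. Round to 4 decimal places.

Conditional on each trunk, P(X = 6): I: 0.146223; II: 0.0468708; III: 0; IV: 0.104196.
By total probability, P(X = 6) = 0.166667·0.146223 + 0.166667·0.0468708 + 0.166667·0 + 0.5·0.104196 = 0.0842801.

0.0843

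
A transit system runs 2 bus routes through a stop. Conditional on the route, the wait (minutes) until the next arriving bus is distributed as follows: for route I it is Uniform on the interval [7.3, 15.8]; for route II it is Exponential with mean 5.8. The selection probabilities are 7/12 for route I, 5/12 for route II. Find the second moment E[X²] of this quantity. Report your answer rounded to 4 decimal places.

For each component E[X²] = Var + (mean)², giving I: 139.423; II: 67.28.
Overall E[X²] = 0.583333·139.423 + 0.416667·67.28 = 109.364.

109.3636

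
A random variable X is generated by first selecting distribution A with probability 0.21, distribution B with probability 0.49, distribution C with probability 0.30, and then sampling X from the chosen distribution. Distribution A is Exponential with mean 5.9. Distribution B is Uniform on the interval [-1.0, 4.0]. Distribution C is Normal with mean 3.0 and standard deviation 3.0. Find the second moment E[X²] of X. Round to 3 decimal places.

22.144

For each component E[X²] = Var + (mean)², giving A: 69.62; B: 4.33333; C: 18.
Overall E[X²] = 0.21·69.62 + 0.49·4.33333 + 0.3·18 = 22.1435.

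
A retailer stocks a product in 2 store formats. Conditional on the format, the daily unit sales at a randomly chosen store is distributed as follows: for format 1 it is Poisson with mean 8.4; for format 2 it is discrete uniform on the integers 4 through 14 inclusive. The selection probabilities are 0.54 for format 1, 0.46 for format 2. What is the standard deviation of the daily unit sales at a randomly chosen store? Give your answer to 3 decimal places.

Per component, 1: μ=8.4, E[X²]=78.96; 2: μ=9, E[X²]=91.
E[X] = 0.54·8.4 + 0.46·9 = 8.676.
E[X²] = 0.54·78.96 + 0.46·91 = 84.4984.
Var(X) = E[X²] − (E[X])² = 84.4984 − 75.273 = 9.22542.
SD(X) = √9.22542 = 3.03734.

3.037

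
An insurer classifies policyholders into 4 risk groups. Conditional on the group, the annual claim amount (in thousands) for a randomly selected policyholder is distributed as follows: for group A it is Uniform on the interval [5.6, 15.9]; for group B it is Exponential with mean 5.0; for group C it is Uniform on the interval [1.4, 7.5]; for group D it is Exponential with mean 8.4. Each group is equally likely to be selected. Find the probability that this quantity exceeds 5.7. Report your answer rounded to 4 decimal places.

Conditional on each group, P(X > 5.7): A: 0.990291; B: 0.319819; C: 0.295082; D: 0.507341.
By total probability, P(X > 5.7) = 0.25·0.990291 + 0.25·0.319819 + 0.25·0.295082 + 0.25·0.507341 = 0.528133.

0.5281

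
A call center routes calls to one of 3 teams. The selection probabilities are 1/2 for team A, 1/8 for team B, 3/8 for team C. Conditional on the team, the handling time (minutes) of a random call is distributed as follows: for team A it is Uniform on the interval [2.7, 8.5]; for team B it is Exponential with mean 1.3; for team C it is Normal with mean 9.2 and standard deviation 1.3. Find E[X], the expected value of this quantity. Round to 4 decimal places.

Component means — A: 5.6; B: 1.3; C: 9.2.
E[X] = 0.5·5.6 + 0.125·1.3 + 0.375·9.2 = 6.4125.

6.4125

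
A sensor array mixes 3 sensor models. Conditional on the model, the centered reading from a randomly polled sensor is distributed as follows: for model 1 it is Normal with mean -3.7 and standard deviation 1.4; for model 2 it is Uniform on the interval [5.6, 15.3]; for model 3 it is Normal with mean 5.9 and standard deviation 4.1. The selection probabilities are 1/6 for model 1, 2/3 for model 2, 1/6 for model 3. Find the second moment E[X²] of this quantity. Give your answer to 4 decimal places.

89.2406

For each component E[X²] = Var + (mean)², giving 1: 15.65; 2: 117.043; 3: 51.62.
Overall E[X²] = 0.166667·15.65 + 0.666667·117.043 + 0.166667·51.62 = 89.2406.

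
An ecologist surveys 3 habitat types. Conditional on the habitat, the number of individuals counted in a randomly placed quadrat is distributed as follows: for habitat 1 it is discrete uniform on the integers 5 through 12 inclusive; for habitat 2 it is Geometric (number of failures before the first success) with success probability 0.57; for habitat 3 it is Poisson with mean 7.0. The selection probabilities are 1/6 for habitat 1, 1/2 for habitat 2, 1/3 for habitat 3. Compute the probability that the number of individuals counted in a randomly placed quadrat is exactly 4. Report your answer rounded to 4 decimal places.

0.0402

Conditional on each habitat, P(X = 4): 1: 0; 2: 0.0194872; 3: 0.0912262.
By total probability, P(X = 4) = 0.166667·0 + 0.5·0.0194872 + 0.333333·0.0912262 = 0.0401523.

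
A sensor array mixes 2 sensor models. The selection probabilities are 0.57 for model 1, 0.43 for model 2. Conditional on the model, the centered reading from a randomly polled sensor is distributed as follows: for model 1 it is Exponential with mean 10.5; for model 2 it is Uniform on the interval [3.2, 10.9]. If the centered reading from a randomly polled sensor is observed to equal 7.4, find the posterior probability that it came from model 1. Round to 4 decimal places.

0.3245

Likelihoods f(7.4 | ·): 1: 0.0470692; 2: 0.12987.
Posterior ∝ prior × likelihood. Numerator for 1: 0.57·0.0470692 = 0.0268294.
Normalizing constant: 0.57·0.0470692 + 0.43·0.12987 = 0.0826736.
P(1 | observation) = 0.0268294 / 0.0826736 = 0.324522.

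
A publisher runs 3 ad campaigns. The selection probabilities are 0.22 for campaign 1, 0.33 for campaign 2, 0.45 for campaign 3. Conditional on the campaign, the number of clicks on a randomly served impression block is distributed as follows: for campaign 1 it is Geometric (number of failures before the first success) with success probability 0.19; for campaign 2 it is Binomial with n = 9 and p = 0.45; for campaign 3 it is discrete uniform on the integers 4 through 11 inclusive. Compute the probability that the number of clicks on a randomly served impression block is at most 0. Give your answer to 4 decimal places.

Conditional on each campaign, P(X ≤ 0): 1: 0.19; 2: 0.00460537; 3: 0.
By total probability, P(X ≤ 0) = 0.22·0.19 + 0.33·0.00460537 + 0.45·0 = 0.0433198.

0.0433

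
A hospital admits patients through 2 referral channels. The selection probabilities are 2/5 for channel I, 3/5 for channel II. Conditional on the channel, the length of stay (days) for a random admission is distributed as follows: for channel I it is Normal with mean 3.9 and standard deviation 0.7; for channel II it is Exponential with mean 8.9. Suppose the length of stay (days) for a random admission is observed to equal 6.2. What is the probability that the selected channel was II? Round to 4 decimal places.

Likelihoods f(6.2 | ·): I: 0.00257934; II: 0.0559845.
Posterior ∝ prior × likelihood. Numerator for II: 0.6·0.0559845 = 0.0335907.
Normalizing constant: 0.4·0.00257934 + 0.6·0.0559845 = 0.0346224.
P(II | observation) = 0.0335907 / 0.0346224 = 0.9702.

0.9702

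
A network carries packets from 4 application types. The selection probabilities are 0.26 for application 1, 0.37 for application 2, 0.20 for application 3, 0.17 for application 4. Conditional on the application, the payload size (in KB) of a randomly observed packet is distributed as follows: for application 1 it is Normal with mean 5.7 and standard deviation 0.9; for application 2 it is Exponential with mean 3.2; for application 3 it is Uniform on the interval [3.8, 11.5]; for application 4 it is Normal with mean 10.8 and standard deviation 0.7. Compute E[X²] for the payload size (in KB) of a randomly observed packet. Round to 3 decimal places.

48.840

For each component E[X²] = Var + (mean)², giving 1: 33.3; 2: 20.48; 3: 63.4633; 4: 117.13.
Overall E[X²] = 0.26·33.3 + 0.37·20.48 + 0.2·63.4633 + 0.17·117.13 = 48.8404.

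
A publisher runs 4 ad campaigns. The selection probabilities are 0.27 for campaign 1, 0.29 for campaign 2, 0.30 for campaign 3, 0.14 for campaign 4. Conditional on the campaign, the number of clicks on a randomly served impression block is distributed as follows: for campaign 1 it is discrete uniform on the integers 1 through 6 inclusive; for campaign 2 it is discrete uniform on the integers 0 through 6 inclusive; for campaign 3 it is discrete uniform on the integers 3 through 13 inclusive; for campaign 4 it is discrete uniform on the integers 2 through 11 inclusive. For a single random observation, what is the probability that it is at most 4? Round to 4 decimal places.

0.4837

Conditional on each campaign, P(X ≤ 4): 1: 0.666667; 2: 0.714286; 3: 0.181818; 4: 0.3.
By total probability, P(X ≤ 4) = 0.27·0.666667 + 0.29·0.714286 + 0.3·0.181818 + 0.14·0.3 = 0.483688.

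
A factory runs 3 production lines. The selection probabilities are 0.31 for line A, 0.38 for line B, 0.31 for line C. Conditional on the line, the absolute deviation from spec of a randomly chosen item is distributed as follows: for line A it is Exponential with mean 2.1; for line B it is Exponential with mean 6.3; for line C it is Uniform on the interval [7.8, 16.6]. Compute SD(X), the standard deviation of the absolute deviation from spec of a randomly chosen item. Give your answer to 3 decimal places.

5.868

Per component, A: μ=2.1, E[X²]=8.82; B: μ=6.3, E[X²]=79.38; C: μ=12.2, E[X²]=155.293.
E[X] = 0.31·2.1 + 0.38·6.3 + 0.31·12.2 = 6.827.
E[X²] = 0.31·8.82 + 0.38·79.38 + 0.31·155.293 = 81.0395.
Var(X) = E[X²] − (E[X])² = 81.0395 − 46.6079 = 34.4316.
SD(X) = √34.4316 = 5.86784.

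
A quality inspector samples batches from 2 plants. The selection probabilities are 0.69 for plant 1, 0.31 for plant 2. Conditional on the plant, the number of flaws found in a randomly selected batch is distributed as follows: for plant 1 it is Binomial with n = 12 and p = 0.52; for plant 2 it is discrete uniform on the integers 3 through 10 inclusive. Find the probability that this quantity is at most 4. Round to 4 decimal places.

Conditional on each plant, P(X ≤ 4): 1: 0.15751; 2: 0.25.
By total probability, P(X ≤ 4) = 0.69·0.15751 + 0.31·0.25 = 0.186182.

0.1862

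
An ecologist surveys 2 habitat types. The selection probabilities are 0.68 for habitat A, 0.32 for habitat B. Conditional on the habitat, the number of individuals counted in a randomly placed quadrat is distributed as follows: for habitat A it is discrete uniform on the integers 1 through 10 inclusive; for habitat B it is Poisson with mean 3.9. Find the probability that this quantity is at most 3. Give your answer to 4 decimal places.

Conditional on each habitat, P(X ≤ 3): A: 0.3; B: 0.453247.
By total probability, P(X ≤ 3) = 0.68·0.3 + 0.32·0.453247 = 0.349039.

0.3490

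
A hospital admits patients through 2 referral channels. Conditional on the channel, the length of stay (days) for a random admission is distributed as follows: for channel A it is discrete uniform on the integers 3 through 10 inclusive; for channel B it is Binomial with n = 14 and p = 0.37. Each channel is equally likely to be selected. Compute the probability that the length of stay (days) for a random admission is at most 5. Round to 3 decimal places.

Conditional on each channel, P(X ≤ 5): A: 0.375; B: 0.579231.
By total probability, P(X ≤ 5) = 0.5·0.375 + 0.5·0.579231 = 0.477116.

0.477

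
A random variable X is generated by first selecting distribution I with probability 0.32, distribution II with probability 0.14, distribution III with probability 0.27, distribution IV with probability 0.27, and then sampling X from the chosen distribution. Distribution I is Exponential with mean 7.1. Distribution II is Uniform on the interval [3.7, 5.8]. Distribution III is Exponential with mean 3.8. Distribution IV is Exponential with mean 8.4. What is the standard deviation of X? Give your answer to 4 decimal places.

Per component, I: μ=7.1, E[X²]=100.82; II: μ=4.75, E[X²]=22.93; III: μ=3.8, E[X²]=28.88; IV: μ=8.4, E[X²]=141.12.
E[X] = 0.32·7.1 + 0.14·4.75 + 0.27·3.8 + 0.27·8.4 = 6.231.
E[X²] = 0.32·100.82 + 0.14·22.93 + 0.27·28.88 + 0.27·141.12 = 81.3726.
Var(X) = E[X²] − (E[X])² = 81.3726 − 38.8254 = 42.5472.
SD(X) = √42.5472 = 6.52282.

6.5228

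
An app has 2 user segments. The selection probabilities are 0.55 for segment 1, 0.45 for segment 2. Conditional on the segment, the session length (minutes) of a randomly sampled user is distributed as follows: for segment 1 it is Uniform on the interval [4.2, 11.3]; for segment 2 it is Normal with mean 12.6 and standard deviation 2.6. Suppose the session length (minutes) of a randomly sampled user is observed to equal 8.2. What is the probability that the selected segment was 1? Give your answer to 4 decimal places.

0.8245

Likelihoods f(8.2 | ·): 1: 0.140845; 2: 0.0366478.
Posterior ∝ prior × likelihood. Numerator for 1: 0.55·0.140845 = 0.0774648.
Normalizing constant: 0.55·0.140845 + 0.45·0.0366478 = 0.0939563.
P(1 | observation) = 0.0774648 / 0.0939563 = 0.824477.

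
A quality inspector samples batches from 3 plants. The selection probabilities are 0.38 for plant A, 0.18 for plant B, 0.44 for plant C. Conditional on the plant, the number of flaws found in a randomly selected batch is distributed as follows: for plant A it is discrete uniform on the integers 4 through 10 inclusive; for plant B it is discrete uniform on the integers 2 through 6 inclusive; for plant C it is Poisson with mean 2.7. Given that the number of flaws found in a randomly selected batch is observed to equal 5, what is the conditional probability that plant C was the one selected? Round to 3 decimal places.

0.281

Likelihoods P(X=5 | ·): A: 0.142857; B: 0.2; C: 0.0803605.
Posterior ∝ prior × likelihood. Numerator for C: 0.44·0.0803605 = 0.0353586.
Normalizing constant: 0.38·0.142857 + 0.18·0.2 + 0.44·0.0803605 = 0.125644.
P(C | observation) = 0.0353586 / 0.125644 = 0.281418.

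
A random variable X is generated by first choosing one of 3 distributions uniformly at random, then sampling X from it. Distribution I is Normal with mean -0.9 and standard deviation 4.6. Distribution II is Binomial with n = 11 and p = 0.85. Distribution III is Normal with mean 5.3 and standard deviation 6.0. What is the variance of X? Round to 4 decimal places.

37.2881

Per component, I: μ=-0.9, E[X²]=21.97; II: μ=9.35, E[X²]=88.825; III: μ=5.3, E[X²]=64.09.
E[X] = 0.333333·-0.9 + 0.333333·9.35 + 0.333333·5.3 = 4.58333.
E[X²] = 0.333333·21.97 + 0.333333·88.825 + 0.333333·64.09 = 58.295.
Var(X) = E[X²] − (E[X])² = 58.295 − 21.0069 = 37.2881.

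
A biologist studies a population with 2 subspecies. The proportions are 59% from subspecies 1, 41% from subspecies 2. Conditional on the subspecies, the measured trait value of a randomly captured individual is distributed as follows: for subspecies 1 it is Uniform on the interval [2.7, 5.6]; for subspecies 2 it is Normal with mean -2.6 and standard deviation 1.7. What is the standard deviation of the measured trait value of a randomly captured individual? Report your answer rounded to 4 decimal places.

3.5525

Per component, 1: μ=4.15, E[X²]=17.9233; 2: μ=-2.6, E[X²]=9.65.
E[X] = 0.59·4.15 + 0.41·-2.6 = 1.3825.
E[X²] = 0.59·17.9233 + 0.41·9.65 = 14.5313.
Var(X) = E[X²] − (E[X])² = 14.5313 − 1.91131 = 12.62.
SD(X) = √12.62 = 3.55246.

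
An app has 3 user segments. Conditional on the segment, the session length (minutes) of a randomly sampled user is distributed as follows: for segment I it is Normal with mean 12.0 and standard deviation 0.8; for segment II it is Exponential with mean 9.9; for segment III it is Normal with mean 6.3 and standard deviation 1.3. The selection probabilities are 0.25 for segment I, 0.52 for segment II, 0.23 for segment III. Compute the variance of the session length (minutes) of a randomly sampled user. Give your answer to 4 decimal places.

55.5054

Per component, I: μ=12, E[X²]=144.64; II: μ=9.9, E[X²]=196.02; III: μ=6.3, E[X²]=41.38.
E[X] = 0.25·12 + 0.52·9.9 + 0.23·6.3 = 9.597.
E[X²] = 0.25·144.64 + 0.52·196.02 + 0.23·41.38 = 147.608.
Var(X) = E[X²] − (E[X])² = 147.608 − 92.1024 = 55.5054.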